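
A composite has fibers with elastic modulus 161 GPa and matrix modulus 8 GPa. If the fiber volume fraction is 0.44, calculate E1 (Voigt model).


E1 = Ef*Vf + Em*(1-Vf) = 161*0.44 + 8*0.56 = 75.32 GPa

75.32 GPa


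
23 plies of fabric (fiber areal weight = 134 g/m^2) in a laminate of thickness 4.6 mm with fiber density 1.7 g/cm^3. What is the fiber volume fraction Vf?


Vf = n * FAW / (rho_f * h * 1000) = 23 * 134 / (1.7 * 4.6 * 1000) = 0.3941

0.3941


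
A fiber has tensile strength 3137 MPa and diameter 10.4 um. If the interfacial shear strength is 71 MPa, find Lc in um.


Lc = sigma_f * d / (2 * tau_i) = 3137 * 10.4 / (2 * 71) = 229.8 um

229.8 um


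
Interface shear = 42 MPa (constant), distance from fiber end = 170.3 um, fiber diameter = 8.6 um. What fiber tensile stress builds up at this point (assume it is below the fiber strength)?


Force balance: sigma_f * (pi*d^2/4) = tau * (pi*d) * x  ->  sigma_f = 4 * tau * x / d
sigma_f = 4 * 42 * 170.3 / 8.6 = 3326.8 MPa

3326.8 MPa


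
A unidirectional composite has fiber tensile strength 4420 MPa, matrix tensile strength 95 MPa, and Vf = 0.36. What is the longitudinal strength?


sigma_1 = sigma_f*Vf + sigma_m*(1-Vf) = 4420*0.36 + 95*0.64 = 1652.0 MPa

1652.0 MPa


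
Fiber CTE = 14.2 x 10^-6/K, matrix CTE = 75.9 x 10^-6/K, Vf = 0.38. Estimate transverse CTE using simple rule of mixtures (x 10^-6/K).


alpha_2 = alpha_f*Vf + alpha_m*(1-Vf) = 14.2*0.38 + 75.9*0.62 = 52.5 x 10^-6/K

52.5 x 10^-6/K


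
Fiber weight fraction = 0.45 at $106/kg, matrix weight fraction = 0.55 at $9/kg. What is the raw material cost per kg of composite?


Cost = cost_f*Wf + cost_m*Wm = 106*0.45 + 9*0.55 = $52.65/kg

$52.65/kg


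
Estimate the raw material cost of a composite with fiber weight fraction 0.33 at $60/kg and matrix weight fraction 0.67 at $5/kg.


Cost = cost_f*Wf + cost_m*Wm = 60*0.33 + 5*0.67 = $23.15/kg

$23.15/kg


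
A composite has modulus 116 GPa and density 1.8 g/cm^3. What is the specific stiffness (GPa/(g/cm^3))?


Specific stiffness = E/rho = 116/1.8 = 64.4 GPa/(g/cm^3)

64.4 GPa/(g/cm^3)


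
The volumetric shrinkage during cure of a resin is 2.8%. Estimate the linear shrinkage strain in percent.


Linear shrinkage ≈ vol_shrink/3 = 2.8/3 = 0.933%

0.933%


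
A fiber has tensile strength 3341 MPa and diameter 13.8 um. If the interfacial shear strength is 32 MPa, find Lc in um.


Lc = sigma_f * d / (2 * tau_i) = 3341 * 13.8 / (2 * 32) = 720.4 um

720.4 um


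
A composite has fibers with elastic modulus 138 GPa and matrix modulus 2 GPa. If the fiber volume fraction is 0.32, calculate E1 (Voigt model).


E1 = Ef*Vf + Em*(1-Vf) = 138*0.32 + 2*0.68 = 45.52 GPa

45.52 GPa


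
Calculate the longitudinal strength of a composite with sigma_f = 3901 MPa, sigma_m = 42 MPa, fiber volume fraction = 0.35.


sigma_1 = sigma_f*Vf + sigma_m*(1-Vf) = 3901*0.35 + 42*0.65 = 1392.7 MPa

1392.7 MPa


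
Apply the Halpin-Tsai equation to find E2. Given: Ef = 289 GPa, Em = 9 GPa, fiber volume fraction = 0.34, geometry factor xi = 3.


eta = (Ef/Em - 1)/(Ef/Em + xi) = (32.1111 - 1)/(32.1111 + 3) = 0.8861
E2 = Em*(1+xi*eta*Vf)/(1-eta*Vf) = 24.52 GPa

24.52 GPa


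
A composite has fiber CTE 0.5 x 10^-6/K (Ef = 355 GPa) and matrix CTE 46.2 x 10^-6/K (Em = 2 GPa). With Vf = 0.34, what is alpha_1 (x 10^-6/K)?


E1 = Ef*Vf + Em*(1-Vf) = 122.02
alpha_1 = (alpha_f*Ef*Vf + alpha_m*Em*(1-Vf))/E1 = 0.99 x 10^-6/K

0.99 x 10^-6/K


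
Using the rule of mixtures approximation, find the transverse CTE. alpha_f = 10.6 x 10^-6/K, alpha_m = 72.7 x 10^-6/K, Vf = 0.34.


alpha_2 = alpha_f*Vf + alpha_m*(1-Vf) = 10.6*0.34 + 72.7*0.66 = 51.6 x 10^-6/K

51.6 x 10^-6/K


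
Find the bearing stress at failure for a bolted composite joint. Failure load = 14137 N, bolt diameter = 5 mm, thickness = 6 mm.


sigma_br = F/(d*h) = 14137/(5*6) = 471.2 MPa

471.2 MPa


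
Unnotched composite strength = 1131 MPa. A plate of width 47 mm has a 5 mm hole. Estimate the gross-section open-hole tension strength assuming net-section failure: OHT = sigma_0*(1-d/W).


OHT = sigma_0*(1-d/W) = 1131*(1-5/47) = 1010.7 MPa

1010.7 MPa


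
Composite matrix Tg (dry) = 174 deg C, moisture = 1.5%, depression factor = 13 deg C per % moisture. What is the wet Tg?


Tg_wet = Tg_dry - k*moisture = 174 - 13*1.5 = 154.5 deg C

154.5 deg C


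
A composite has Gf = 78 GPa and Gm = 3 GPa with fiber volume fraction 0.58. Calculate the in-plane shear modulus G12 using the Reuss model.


1/G12 = Vf/Gf + (1-Vf)/Gm = 0.58/78 + 0.42/3
G12 = 6.78 GPa

6.78 GPa


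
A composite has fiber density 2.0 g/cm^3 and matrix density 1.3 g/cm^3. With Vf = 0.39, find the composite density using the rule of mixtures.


rho_c = rho_f*Vf + rho_m*(1-Vf) = 2.0*0.39 + 1.3*0.61 = 1.573 g/cm^3

1.573 g/cm^3


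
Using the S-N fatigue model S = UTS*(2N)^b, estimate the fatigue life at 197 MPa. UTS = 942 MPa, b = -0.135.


N = 0.5 * (S/UTS)^(1/b) = 0.5 * (197/942)^(1/-0.135) = 54066.7883 cycles

54066.7883 cycles


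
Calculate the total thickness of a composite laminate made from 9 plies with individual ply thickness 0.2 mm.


h = n * t_ply = 9 * 0.2 = 1.8 mm

1.8 mm


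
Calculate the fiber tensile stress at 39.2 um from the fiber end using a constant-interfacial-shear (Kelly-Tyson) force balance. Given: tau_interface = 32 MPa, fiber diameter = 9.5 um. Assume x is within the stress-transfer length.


Force balance: sigma_f * (pi*d^2/4) = tau * (pi*d) * x  ->  sigma_f = 4 * tau * x / d
sigma_f = 4 * 32 * 39.2 / 9.5 = 528.2 MPa

528.2 MPa


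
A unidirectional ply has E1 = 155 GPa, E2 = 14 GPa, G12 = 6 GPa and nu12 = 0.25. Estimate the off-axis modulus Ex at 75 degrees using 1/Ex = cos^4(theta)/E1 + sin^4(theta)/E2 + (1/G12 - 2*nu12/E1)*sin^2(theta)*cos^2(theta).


cos^4(75) = 0.004487, sin^4(75) = 0.870513, sin^2(75)*cos^2(75) = 0.0625
1/G12 - 2*nu12/E1 = 1/6 - 2*0.25/155 = 0.163441 GPa^-1
1/Ex = 0.004487/155 + 0.870513/14 + 0.163441*0.0625 = 0.0724235 GPa^-1
Ex = 13.81 GPa

13.81 GPa


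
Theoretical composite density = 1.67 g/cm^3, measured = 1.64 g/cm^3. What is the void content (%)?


Void% = (rho_theo - rho_actual)/rho_theo * 100 = (1.67 - 1.64)/1.67 * 100 = 1.8%

1.8%


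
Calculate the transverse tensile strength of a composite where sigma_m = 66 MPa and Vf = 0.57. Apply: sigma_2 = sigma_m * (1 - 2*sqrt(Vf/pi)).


factor = 1 - 2*sqrt(0.57/pi) = 0.1481
sigma_2 = 66 * 0.1481 = 9.77 MPa

9.77 MPa


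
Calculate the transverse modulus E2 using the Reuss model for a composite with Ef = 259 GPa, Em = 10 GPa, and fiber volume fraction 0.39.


1/E2 = Vf/Ef + (1-Vf)/Em = 0.39/259 + 0.61/10
E2 = 16.0 GPa

16.0 GPa


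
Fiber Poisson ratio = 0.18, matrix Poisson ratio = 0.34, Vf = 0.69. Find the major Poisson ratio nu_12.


nu_12 = nu_f*Vf + nu_m*(1-Vf) = 0.18*0.69 + 0.34*0.31 = 0.2296

0.2296


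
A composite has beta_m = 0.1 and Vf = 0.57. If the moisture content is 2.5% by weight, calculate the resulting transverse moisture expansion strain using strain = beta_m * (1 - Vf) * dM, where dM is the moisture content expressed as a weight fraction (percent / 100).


dM = 2.5/100 = 0.025
strain = beta_m * (1-Vf) * dM = 0.1 * 0.43 * 0.025 = 0.001075

0.001075


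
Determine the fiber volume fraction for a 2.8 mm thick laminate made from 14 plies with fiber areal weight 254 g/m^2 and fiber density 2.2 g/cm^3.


Vf = n * FAW / (rho_f * h * 1000) = 14 * 254 / (2.2 * 2.8 * 1000) = 0.5773

0.5773


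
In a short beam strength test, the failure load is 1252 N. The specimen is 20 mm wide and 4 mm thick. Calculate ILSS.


ILSS = 3F/(4bh) = 3*1252/(4*20*4) = 11.74 MPa

11.74 MPa


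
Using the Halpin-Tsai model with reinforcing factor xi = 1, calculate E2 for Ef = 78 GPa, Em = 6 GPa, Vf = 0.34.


eta = (Ef/Em - 1)/(Ef/Em + xi) = (13.0 - 1)/(13.0 + 1) = 0.8571
E2 = Em*(1+xi*eta*Vf)/(1-eta*Vf) = 10.94 GPa

10.94 GPa


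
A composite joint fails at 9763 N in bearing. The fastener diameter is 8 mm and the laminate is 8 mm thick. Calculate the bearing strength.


sigma_br = F/(d*h) = 9763/(8*8) = 152.5 MPa

152.5 MPa


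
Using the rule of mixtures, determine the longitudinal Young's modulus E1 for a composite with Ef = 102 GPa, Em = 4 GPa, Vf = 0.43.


E1 = Ef*Vf + Em*(1-Vf) = 102*0.43 + 4*0.57 = 46.14 GPa

46.14 GPa


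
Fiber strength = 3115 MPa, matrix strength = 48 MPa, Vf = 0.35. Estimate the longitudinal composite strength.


sigma_1 = sigma_f*Vf + sigma_m*(1-Vf) = 3115*0.35 + 48*0.65 = 1121.5 MPa

1121.5 MPa


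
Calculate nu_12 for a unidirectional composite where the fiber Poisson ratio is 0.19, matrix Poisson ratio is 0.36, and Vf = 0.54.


nu_12 = nu_f*Vf + nu_m*(1-Vf) = 0.19*0.54 + 0.36*0.46 = 0.2682

0.2682


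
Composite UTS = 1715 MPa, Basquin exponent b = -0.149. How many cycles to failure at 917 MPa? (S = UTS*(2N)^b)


N = 0.5 * (S/UTS)^(1/b) = 0.5 * (917/1715)^(1/-0.149) = 33.4016 cycles

33.4016 cycles


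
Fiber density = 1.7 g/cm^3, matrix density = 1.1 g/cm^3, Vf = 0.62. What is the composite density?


rho_c = rho_f*Vf + rho_m*(1-Vf) = 1.7*0.62 + 1.1*0.38 = 1.472 g/cm^3

1.472 g/cm^3


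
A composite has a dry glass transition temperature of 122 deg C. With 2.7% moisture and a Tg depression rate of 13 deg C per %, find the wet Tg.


Tg_wet = Tg_dry - k*moisture = 122 - 13*2.7 = 86.9 deg C

86.9 deg C


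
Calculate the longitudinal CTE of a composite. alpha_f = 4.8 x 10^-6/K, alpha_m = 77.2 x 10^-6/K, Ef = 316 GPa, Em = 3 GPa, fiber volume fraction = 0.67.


E1 = Ef*Vf + Em*(1-Vf) = 212.71
alpha_1 = (alpha_f*Ef*Vf + alpha_m*Em*(1-Vf))/E1 = 5.14 x 10^-6/K

5.14 x 10^-6/K


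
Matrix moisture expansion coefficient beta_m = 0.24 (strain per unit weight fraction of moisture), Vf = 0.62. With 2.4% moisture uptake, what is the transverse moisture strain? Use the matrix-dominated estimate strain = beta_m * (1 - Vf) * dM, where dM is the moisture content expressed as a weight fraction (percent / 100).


dM = 2.4/100 = 0.024
strain = beta_m * (1-Vf) * dM = 0.24 * 0.38 * 0.024 = 0.0021888

0.0021888


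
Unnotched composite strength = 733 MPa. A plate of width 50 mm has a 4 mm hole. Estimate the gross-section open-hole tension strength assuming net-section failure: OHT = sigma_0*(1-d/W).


OHT = sigma_0*(1-d/W) = 733*(1-4/50) = 674.4 MPa

674.4 MPa


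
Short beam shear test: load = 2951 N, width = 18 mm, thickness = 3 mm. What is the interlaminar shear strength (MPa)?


ILSS = 3F/(4bh) = 3*2951/(4*18*3) = 40.99 MPa

40.99 MPa


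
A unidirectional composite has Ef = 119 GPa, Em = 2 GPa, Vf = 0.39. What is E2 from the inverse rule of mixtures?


1/E2 = Vf/Ef + (1-Vf)/Em = 0.39/119 + 0.61/2
E2 = 3.24 GPa

3.24 GPa


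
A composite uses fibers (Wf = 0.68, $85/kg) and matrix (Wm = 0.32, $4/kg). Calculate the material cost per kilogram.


Cost = cost_f*Wf + cost_m*Wm = 85*0.68 + 4*0.32 = $59.08/kg

$59.08/kg


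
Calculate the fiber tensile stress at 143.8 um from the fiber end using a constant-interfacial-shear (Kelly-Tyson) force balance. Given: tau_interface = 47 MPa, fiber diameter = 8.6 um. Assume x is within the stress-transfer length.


Force balance: sigma_f * (pi*d^2/4) = tau * (pi*d) * x  ->  sigma_f = 4 * tau * x / d
sigma_f = 4 * 47 * 143.8 / 8.6 = 3143.5 MPa

3143.5 MPa


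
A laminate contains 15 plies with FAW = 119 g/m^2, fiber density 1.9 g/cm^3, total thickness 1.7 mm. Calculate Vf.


Vf = n * FAW / (rho_f * h * 1000) = 15 * 119 / (1.9 * 1.7 * 1000) = 0.5526

0.5526


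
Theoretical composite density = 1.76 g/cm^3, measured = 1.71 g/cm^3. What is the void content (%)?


Void% = (rho_theo - rho_actual)/rho_theo * 100 = (1.76 - 1.71)/1.76 * 100 = 2.84%

2.84%


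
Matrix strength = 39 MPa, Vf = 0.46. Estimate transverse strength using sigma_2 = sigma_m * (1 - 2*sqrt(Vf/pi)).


factor = 1 - 2*sqrt(0.46/pi) = 0.2347
sigma_2 = 39 * 0.2347 = 9.15 MPa

9.15 MPa


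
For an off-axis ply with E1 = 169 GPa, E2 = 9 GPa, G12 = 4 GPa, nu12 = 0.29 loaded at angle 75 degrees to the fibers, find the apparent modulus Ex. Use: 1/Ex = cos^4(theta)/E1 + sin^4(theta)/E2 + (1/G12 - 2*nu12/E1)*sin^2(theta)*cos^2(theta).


cos^4(75) = 0.004487, sin^4(75) = 0.870513, sin^2(75)*cos^2(75) = 0.0625
1/G12 - 2*nu12/E1 = 1/4 - 2*0.29/169 = 0.246568 GPa^-1
1/Ex = 0.004487/169 + 0.870513/9 + 0.246568*0.0625 = 0.1121607 GPa^-1
Ex = 8.92 GPa

8.92 GPa


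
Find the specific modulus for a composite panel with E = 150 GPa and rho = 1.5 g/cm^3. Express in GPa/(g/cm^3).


Specific stiffness = E/rho = 150/1.5 = 100.0 GPa/(g/cm^3)

100.0 GPa/(g/cm^3)


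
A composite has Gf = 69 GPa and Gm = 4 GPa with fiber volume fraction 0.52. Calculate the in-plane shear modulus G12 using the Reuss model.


1/G12 = Vf/Gf + (1-Vf)/Gm = 0.52/69 + 0.48/4
G12 = 7.84 GPa

7.84 GPa


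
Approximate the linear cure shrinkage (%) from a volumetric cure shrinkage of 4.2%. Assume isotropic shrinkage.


Linear shrinkage ≈ vol_shrink/3 = 4.2/3 = 1.4%

1.4%


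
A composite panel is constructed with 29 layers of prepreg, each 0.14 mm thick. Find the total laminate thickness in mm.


h = n * t_ply = 29 * 0.14 = 4.06 mm

4.06 mm


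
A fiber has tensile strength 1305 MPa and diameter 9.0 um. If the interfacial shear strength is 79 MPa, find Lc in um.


Lc = sigma_f * d / (2 * tau_i) = 1305 * 9.0 / (2 * 79) = 74.3 um

74.3 um


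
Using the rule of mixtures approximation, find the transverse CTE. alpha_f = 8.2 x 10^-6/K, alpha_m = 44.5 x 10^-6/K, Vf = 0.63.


alpha_2 = alpha_f*Vf + alpha_m*(1-Vf) = 8.2*0.63 + 44.5*0.37 = 21.6 x 10^-6/K

21.6 x 10^-6/K


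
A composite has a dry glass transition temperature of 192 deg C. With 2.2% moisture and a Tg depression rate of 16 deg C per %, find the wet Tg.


Tg_wet = Tg_dry - k*moisture = 192 - 16*2.2 = 156.8 deg C

156.8 deg C


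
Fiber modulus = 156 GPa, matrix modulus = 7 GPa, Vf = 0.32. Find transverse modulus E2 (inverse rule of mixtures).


1/E2 = Vf/Ef + (1-Vf)/Em = 0.32/156 + 0.68/7
E2 = 10.08 GPa

10.08 GPa


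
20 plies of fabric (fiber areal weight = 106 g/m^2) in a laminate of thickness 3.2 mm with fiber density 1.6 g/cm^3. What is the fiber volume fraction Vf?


Vf = n * FAW / (rho_f * h * 1000) = 20 * 106 / (1.6 * 3.2 * 1000) = 0.4141

0.4141


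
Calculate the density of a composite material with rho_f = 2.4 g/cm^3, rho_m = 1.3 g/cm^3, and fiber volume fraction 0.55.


rho_c = rho_f*Vf + rho_m*(1-Vf) = 2.4*0.55 + 1.3*0.45 = 1.905 g/cm^3

1.905 g/cm^3


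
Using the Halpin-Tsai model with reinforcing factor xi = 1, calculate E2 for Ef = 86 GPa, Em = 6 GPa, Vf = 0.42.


eta = (Ef/Em - 1)/(Ef/Em + xi) = (14.3333 - 1)/(14.3333 + 1) = 0.8696
E2 = Em*(1+xi*eta*Vf)/(1-eta*Vf) = 12.9 GPa

12.9 GPa


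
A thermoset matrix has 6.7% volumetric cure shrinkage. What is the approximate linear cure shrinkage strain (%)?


Linear shrinkage ≈ vol_shrink/3 = 6.7/3 = 2.233%

2.233%


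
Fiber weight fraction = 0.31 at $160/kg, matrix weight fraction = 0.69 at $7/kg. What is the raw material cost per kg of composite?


Cost = cost_f*Wf + cost_m*Wm = 160*0.31 + 7*0.69 = $54.43/kg

$54.43/kg


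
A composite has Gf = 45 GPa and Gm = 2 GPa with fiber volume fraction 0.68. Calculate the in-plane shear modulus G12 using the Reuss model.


1/G12 = Vf/Gf + (1-Vf)/Gm = 0.68/45 + 0.32/2
G12 = 5.71 GPa

5.71 GPa


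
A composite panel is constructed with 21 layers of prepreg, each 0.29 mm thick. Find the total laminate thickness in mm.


h = n * t_ply = 21 * 0.29 = 6.09 mm

6.09 mm


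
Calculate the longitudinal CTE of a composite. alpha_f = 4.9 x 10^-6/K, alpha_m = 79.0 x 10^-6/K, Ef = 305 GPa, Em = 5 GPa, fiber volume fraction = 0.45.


E1 = Ef*Vf + Em*(1-Vf) = 140.0
alpha_1 = (alpha_f*Ef*Vf + alpha_m*Em*(1-Vf))/E1 = 6.36 x 10^-6/K

6.36 x 10^-6/K


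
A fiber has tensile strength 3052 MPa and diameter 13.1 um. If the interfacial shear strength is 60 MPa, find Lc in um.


Lc = sigma_f * d / (2 * tau_i) = 3052 * 13.1 / (2 * 60) = 333.2 um

333.2 um


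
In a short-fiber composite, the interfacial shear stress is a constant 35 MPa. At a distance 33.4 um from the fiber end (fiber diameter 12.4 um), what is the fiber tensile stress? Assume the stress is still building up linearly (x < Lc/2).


Force balance: sigma_f * (pi*d^2/4) = tau * (pi*d) * x  ->  sigma_f = 4 * tau * x / d
sigma_f = 4 * 35 * 33.4 / 12.4 = 377.1 MPa

377.1 MPa


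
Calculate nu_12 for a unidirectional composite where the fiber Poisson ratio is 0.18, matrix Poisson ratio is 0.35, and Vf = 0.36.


nu_12 = nu_f*Vf + nu_m*(1-Vf) = 0.18*0.36 + 0.35*0.64 = 0.2888

0.2888


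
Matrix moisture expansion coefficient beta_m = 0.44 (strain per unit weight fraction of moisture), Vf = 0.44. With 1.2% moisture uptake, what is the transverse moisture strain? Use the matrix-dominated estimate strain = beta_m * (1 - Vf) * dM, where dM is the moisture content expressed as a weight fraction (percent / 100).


dM = 1.2/100 = 0.012
strain = beta_m * (1-Vf) * dM = 0.44 * 0.56 * 0.012 = 0.0029568

0.0029568


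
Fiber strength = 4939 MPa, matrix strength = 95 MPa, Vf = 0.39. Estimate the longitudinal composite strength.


sigma_1 = sigma_f*Vf + sigma_m*(1-Vf) = 4939*0.39 + 95*0.61 = 1984.2 MPa

1984.2 MPa


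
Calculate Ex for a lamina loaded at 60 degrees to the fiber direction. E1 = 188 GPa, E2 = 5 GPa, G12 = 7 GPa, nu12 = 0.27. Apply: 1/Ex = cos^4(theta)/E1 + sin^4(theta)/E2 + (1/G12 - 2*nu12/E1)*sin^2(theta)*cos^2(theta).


cos^4(60) = 0.0625, sin^4(60) = 0.5625, sin^2(60)*cos^2(60) = 0.1875
1/G12 - 2*nu12/E1 = 1/7 - 2*0.27/188 = 0.139985 GPa^-1
1/Ex = 0.0625/188 + 0.5625/5 + 0.139985*0.1875 = 0.1390796 GPa^-1
Ex = 7.19 GPa

7.19 GPa


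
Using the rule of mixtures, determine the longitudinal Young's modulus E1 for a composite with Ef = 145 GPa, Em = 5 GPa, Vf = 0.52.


E1 = Ef*Vf + Em*(1-Vf) = 145*0.52 + 5*0.48 = 77.8 GPa

77.8 GPa


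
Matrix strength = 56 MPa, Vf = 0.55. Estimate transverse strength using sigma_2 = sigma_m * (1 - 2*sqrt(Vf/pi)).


factor = 1 - 2*sqrt(0.55/pi) = 0.1632
sigma_2 = 56 * 0.1632 = 9.14 MPa

9.14 MPa


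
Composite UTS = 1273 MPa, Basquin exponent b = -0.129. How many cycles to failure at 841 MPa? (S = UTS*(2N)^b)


N = 0.5 * (S/UTS)^(1/b) = 0.5 * (841/1273)^(1/-0.129) = 12.4328 cycles

12.4328 cycles


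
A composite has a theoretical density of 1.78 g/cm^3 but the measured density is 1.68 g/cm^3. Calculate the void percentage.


Void% = (rho_theo - rho_actual)/rho_theo * 100 = (1.78 - 1.68)/1.78 * 100 = 5.62%

5.62%


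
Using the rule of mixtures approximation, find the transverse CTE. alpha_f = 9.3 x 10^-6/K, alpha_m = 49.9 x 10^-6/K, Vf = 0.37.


alpha_2 = alpha_f*Vf + alpha_m*(1-Vf) = 9.3*0.37 + 49.9*0.63 = 34.9 x 10^-6/K

34.9 x 10^-6/K


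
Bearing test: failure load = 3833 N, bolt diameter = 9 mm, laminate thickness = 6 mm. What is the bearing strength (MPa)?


sigma_br = F/(d*h) = 3833/(9*6) = 71.0 MPa

71.0 MPa


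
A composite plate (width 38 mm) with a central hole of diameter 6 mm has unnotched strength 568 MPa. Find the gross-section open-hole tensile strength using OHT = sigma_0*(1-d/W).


OHT = sigma_0*(1-d/W) = 568*(1-6/38) = 478.3 MPa

478.3 MPa


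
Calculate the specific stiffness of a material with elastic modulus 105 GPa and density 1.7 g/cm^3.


Specific stiffness = E/rho = 105/1.7 = 61.8 GPa/(g/cm^3)

61.8 GPa/(g/cm^3)


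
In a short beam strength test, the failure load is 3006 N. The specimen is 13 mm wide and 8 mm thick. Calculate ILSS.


ILSS = 3F/(4bh) = 3*3006/(4*13*8) = 21.68 MPa

21.68 MPa


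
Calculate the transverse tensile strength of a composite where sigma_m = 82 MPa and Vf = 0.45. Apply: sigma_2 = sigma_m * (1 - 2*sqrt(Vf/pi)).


factor = 1 - 2*sqrt(0.45/pi) = 0.2431
sigma_2 = 82 * 0.2431 = 19.93 MPa

19.93 MPa


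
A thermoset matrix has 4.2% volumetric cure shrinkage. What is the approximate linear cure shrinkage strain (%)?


Linear shrinkage ≈ vol_shrink/3 = 4.2/3 = 1.4%

1.4%


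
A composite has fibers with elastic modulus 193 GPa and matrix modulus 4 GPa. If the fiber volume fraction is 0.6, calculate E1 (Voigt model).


E1 = Ef*Vf + Em*(1-Vf) = 193*0.6 + 4*0.4 = 117.4 GPa

117.4 GPa


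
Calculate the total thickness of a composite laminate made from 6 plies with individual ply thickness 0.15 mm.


h = n * t_ply = 6 * 0.15 = 0.9 mm

0.9 mm


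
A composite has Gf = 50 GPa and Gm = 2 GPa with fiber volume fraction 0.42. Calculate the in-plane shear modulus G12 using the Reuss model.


1/G12 = Vf/Gf + (1-Vf)/Gm = 0.42/50 + 0.58/2
G12 = 3.35 GPa

3.35 GPa


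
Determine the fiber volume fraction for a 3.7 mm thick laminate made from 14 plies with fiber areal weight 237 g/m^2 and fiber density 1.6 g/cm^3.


Vf = n * FAW / (rho_f * h * 1000) = 14 * 237 / (1.6 * 3.7 * 1000) = 0.5605

0.5605


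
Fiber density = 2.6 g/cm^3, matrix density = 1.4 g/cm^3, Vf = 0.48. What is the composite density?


rho_c = rho_f*Vf + rho_m*(1-Vf) = 2.6*0.48 + 1.4*0.52 = 1.976 g/cm^3

1.976 g/cm^3


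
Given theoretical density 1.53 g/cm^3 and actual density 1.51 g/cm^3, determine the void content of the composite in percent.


Void% = (rho_theo - rho_actual)/rho_theo * 100 = (1.53 - 1.51)/1.53 * 100 = 1.31%

1.31%


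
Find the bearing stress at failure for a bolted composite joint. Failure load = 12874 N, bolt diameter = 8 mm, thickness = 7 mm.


sigma_br = F/(d*h) = 12874/(8*7) = 229.9 MPa

229.9 MPa


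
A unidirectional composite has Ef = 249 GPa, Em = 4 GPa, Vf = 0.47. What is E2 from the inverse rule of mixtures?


1/E2 = Vf/Ef + (1-Vf)/Em = 0.47/249 + 0.53/4
E2 = 7.44 GPa

7.44 GPa


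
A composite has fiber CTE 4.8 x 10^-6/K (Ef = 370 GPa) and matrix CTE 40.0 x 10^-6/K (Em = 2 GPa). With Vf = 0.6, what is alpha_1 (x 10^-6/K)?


E1 = Ef*Vf + Em*(1-Vf) = 222.8
alpha_1 = (alpha_f*Ef*Vf + alpha_m*Em*(1-Vf))/E1 = 4.93 x 10^-6/K

4.93 x 10^-6/K


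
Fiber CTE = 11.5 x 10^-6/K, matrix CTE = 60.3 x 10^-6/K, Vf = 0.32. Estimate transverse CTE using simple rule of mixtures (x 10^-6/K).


alpha_2 = alpha_f*Vf + alpha_m*(1-Vf) = 11.5*0.32 + 60.3*0.68 = 44.7 x 10^-6/K

44.7 x 10^-6/K


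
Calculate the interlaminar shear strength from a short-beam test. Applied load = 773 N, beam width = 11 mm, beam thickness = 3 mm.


ILSS = 3F/(4bh) = 3*773/(4*11*3) = 17.57 MPa

17.57 MPa


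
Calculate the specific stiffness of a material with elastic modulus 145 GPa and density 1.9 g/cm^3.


Specific stiffness = E/rho = 145/1.9 = 76.3 GPa/(g/cm^3)

76.3 GPa/(g/cm^3)


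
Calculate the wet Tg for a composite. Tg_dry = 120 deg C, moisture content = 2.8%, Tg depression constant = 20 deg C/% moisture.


Tg_wet = Tg_dry - k*moisture = 120 - 20*2.8 = 64.0 deg C

64.0 deg C


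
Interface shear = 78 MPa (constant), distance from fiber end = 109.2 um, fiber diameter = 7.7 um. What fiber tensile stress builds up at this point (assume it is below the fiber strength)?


Force balance: sigma_f * (pi*d^2/4) = tau * (pi*d) * x  ->  sigma_f = 4 * tau * x / d
sigma_f = 4 * 78 * 109.2 / 7.7 = 4424.7 MPa

4424.7 MPa


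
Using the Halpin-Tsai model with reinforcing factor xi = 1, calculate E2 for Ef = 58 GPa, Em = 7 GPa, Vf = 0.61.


eta = (Ef/Em - 1)/(Ef/Em + xi) = (8.2857 - 1)/(8.2857 + 1) = 0.7846
E2 = Em*(1+xi*eta*Vf)/(1-eta*Vf) = 19.85 GPa

19.85 GPa


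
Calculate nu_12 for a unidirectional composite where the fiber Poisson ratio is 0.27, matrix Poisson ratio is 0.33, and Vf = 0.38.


nu_12 = nu_f*Vf + nu_m*(1-Vf) = 0.27*0.38 + 0.33*0.62 = 0.3072

0.3072


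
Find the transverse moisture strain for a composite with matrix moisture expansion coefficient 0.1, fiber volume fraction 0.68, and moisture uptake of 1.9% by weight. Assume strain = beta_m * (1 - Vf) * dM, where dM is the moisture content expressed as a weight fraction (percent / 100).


dM = 1.9/100 = 0.019
strain = beta_m * (1-Vf) * dM = 0.1 * 0.32 * 0.019 = 0.000608

0.000608


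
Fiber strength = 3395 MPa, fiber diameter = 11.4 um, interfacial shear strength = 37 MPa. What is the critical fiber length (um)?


Lc = sigma_f * d / (2 * tau_i) = 3395 * 11.4 / (2 * 37) = 523.0 um

523.0 um


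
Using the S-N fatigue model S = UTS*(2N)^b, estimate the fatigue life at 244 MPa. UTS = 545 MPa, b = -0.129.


N = 0.5 * (S/UTS)^(1/b) = 0.5 * (244/545)^(1/-0.129) = 253.7746 cycles

253.7746 cycles


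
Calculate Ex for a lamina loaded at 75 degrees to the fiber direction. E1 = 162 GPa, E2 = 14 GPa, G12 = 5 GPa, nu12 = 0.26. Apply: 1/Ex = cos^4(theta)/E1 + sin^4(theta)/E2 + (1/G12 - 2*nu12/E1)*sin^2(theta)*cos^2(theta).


cos^4(75) = 0.004487, sin^4(75) = 0.870513, sin^2(75)*cos^2(75) = 0.0625
1/G12 - 2*nu12/E1 = 1/5 - 2*0.26/162 = 0.19679 GPa^-1
1/Ex = 0.004487/162 + 0.870513/14 + 0.19679*0.0625 = 0.0745066 GPa^-1
Ex = 13.42 GPa

13.42 GPa


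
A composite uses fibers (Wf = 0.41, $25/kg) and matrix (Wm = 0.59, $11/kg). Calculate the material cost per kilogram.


Cost = cost_f*Wf + cost_m*Wm = 25*0.41 + 11*0.59 = $16.74/kg

$16.74/kg


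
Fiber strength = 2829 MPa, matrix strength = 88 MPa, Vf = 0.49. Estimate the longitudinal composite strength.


sigma_1 = sigma_f*Vf + sigma_m*(1-Vf) = 2829*0.49 + 88*0.51 = 1431.1 MPa

1431.1 MPa


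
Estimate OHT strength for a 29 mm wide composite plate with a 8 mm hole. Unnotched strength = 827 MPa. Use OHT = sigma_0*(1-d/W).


OHT = sigma_0*(1-d/W) = 827*(1-8/29) = 598.9 MPa

598.9 MPa


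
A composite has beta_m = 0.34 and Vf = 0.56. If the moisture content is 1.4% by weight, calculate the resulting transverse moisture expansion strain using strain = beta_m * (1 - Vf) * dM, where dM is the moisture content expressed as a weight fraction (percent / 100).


dM = 1.4/100 = 0.014
strain = beta_m * (1-Vf) * dM = 0.34 * 0.44 * 0.014 = 0.0020944

0.0020944


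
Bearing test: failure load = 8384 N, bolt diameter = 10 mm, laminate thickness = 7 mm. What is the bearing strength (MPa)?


sigma_br = F/(d*h) = 8384/(10*7) = 119.8 MPa

119.8 MPa


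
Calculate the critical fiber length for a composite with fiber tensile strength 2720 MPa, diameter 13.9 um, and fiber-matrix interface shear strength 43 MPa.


Lc = sigma_f * d / (2 * tau_i) = 2720 * 13.9 / (2 * 43) = 439.6 um

439.6 um


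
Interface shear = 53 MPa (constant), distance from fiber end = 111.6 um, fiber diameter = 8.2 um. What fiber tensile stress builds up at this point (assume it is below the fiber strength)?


Force balance: sigma_f * (pi*d^2/4) = tau * (pi*d) * x  ->  sigma_f = 4 * tau * x / d
sigma_f = 4 * 53 * 111.6 / 8.2 = 2885.3 MPa

2885.3 MPa


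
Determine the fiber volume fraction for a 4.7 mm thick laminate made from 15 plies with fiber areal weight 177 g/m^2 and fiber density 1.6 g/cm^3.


Vf = n * FAW / (rho_f * h * 1000) = 15 * 177 / (1.6 * 4.7 * 1000) = 0.3531

0.3531


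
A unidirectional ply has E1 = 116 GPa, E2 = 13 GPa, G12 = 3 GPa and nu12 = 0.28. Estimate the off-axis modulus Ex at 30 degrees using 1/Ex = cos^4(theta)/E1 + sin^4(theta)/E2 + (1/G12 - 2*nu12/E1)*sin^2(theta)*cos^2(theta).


cos^4(30) = 0.5625, sin^4(30) = 0.0625, sin^2(30)*cos^2(30) = 0.1875
1/G12 - 2*nu12/E1 = 1/3 - 2*0.28/116 = 0.328506 GPa^-1
1/Ex = 0.5625/116 + 0.0625/13 + 0.328506*0.1875 = 0.0712517 GPa^-1
Ex = 14.03 GPa

14.03 GPa


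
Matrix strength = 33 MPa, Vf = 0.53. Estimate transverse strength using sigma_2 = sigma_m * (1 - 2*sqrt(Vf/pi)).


factor = 1 - 2*sqrt(0.53/pi) = 0.1785
sigma_2 = 33 * 0.1785 = 5.89 MPa

5.89 MPa


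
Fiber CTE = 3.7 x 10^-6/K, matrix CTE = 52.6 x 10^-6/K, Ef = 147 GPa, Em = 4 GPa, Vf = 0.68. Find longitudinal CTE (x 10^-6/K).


E1 = Ef*Vf + Em*(1-Vf) = 101.24
alpha_1 = (alpha_f*Ef*Vf + alpha_m*Em*(1-Vf))/E1 = 4.32 x 10^-6/K

4.32 x 10^-6/K


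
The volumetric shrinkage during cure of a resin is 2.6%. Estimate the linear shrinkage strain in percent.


Linear shrinkage ≈ vol_shrink/3 = 2.6/3 = 0.867%

0.867%


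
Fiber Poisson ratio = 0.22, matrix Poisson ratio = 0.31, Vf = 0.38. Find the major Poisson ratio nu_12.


nu_12 = nu_f*Vf + nu_m*(1-Vf) = 0.22*0.38 + 0.31*0.62 = 0.2758

0.2758


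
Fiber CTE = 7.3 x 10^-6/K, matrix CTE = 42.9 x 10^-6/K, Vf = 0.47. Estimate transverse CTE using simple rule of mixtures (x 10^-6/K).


alpha_2 = alpha_f*Vf + alpha_m*(1-Vf) = 7.3*0.47 + 42.9*0.53 = 26.2 x 10^-6/K

26.2 x 10^-6/K


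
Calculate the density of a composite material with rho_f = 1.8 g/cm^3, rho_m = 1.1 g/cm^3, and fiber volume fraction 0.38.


rho_c = rho_f*Vf + rho_m*(1-Vf) = 1.8*0.38 + 1.1*0.62 = 1.366 g/cm^3

1.366 g/cm^3


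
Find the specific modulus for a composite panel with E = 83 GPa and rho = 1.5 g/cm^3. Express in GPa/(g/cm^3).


Specific stiffness = E/rho = 83/1.5 = 55.3 GPa/(g/cm^3)

55.3 GPa/(g/cm^3)


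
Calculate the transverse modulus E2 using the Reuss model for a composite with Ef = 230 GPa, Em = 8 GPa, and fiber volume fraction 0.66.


1/E2 = Vf/Ef + (1-Vf)/Em = 0.66/230 + 0.34/8
E2 = 22.04 GPa

22.04 GPa


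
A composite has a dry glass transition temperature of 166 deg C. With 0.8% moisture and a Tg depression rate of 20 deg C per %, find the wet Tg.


Tg_wet = Tg_dry - k*moisture = 166 - 20*0.8 = 150.0 deg C

150.0 deg C


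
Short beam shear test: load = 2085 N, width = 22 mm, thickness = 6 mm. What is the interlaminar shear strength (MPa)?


ILSS = 3F/(4bh) = 3*2085/(4*22*6) = 11.85 MPa

11.85 MPa


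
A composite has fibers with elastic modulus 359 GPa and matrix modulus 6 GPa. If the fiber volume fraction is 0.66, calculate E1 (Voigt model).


E1 = Ef*Vf + Em*(1-Vf) = 359*0.66 + 6*0.34 = 238.98 GPa

238.98 GPa


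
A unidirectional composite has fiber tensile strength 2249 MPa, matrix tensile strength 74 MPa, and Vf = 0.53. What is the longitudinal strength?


sigma_1 = sigma_f*Vf + sigma_m*(1-Vf) = 2249*0.53 + 74*0.47 = 1226.8 MPa

1226.8 MPa


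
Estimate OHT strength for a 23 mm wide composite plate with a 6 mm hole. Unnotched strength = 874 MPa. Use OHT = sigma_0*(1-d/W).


OHT = sigma_0*(1-d/W) = 874*(1-6/23) = 646.0 MPa

646.0 MPa


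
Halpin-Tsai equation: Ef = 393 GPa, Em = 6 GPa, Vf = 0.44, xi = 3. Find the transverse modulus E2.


eta = (Ef/Em - 1)/(Ef/Em + xi) = (65.5 - 1)/(65.5 + 3) = 0.9416
E2 = Em*(1+xi*eta*Vf)/(1-eta*Vf) = 22.98 GPa

22.98 GPa


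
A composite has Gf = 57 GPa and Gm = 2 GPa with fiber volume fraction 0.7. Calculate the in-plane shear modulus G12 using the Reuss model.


1/G12 = Vf/Gf + (1-Vf)/Gm = 0.7/57 + 0.3/2
G12 = 6.16 GPa

6.16 GPa


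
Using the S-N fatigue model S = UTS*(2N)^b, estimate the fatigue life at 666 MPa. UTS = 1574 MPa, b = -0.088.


N = 0.5 * (S/UTS)^(1/b) = 0.5 * (666/1574)^(1/-0.088) = 8782.8358 cycles

8782.8358 cycles


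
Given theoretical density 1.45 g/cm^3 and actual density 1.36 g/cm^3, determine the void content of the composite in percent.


Void% = (rho_theo - rho_actual)/rho_theo * 100 = (1.45 - 1.36)/1.45 * 100 = 6.21%

6.21%


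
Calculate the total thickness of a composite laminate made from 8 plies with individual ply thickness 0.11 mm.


h = n * t_ply = 8 * 0.11 = 0.88 mm

0.88 mm


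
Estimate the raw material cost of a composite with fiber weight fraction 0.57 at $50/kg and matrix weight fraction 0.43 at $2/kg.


Cost = cost_f*Wf + cost_m*Wm = 50*0.57 + 2*0.43 = $29.36/kg

$29.36/kg


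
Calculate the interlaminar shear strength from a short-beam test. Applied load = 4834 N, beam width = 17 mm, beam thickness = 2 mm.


ILSS = 3F/(4bh) = 3*4834/(4*17*2) = 106.63 MPa

106.63 MPa


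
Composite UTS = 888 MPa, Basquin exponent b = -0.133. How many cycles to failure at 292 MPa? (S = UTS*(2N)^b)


N = 0.5 * (S/UTS)^(1/b) = 0.5 * (292/888)^(1/-0.133) = 2141.7825 cycles

2141.7825 cycles


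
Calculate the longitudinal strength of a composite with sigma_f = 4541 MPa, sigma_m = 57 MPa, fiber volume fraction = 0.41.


sigma_1 = sigma_f*Vf + sigma_m*(1-Vf) = 4541*0.41 + 57*0.59 = 1895.4 MPa

1895.4 MPa


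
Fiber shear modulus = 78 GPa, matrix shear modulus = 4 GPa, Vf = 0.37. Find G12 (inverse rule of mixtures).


1/G12 = Vf/Gf + (1-Vf)/Gm = 0.37/78 + 0.63/4
G12 = 6.16 GPa

6.16 GPa


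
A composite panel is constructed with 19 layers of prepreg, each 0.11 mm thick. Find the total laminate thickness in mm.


h = n * t_ply = 19 * 0.11 = 2.09 mm

2.09 mm


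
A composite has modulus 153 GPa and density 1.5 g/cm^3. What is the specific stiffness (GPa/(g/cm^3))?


Specific stiffness = E/rho = 153/1.5 = 102.0 GPa/(g/cm^3)

102.0 GPa/(g/cm^3)


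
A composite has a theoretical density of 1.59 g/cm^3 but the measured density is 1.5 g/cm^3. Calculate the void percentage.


Void% = (rho_theo - rho_actual)/rho_theo * 100 = (1.59 - 1.5)/1.59 * 100 = 5.66%

5.66%


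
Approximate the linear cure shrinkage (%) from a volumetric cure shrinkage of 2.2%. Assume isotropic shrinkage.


Linear shrinkage ≈ vol_shrink/3 = 2.2/3 = 0.733%

0.733%


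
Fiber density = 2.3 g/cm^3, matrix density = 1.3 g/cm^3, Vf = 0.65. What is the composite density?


rho_c = rho_f*Vf + rho_m*(1-Vf) = 2.3*0.65 + 1.3*0.35 = 1.95 g/cm^3

1.95 g/cm^3


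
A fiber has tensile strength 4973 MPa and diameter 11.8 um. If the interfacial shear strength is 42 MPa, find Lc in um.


Lc = sigma_f * d / (2 * tau_i) = 4973 * 11.8 / (2 * 42) = 698.6 um

698.6 um


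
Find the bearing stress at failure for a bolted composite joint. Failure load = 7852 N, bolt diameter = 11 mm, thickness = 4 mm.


sigma_br = F/(d*h) = 7852/(11*4) = 178.5 MPa

178.5 MPa


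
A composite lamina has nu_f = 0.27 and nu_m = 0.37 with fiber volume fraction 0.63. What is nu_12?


nu_12 = nu_f*Vf + nu_m*(1-Vf) = 0.27*0.63 + 0.37*0.37 = 0.307

0.307


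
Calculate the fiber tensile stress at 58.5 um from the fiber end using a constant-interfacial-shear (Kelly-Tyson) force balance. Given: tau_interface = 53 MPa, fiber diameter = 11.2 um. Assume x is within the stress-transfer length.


Force balance: sigma_f * (pi*d^2/4) = tau * (pi*d) * x  ->  sigma_f = 4 * tau * x / d
sigma_f = 4 * 53 * 58.5 / 11.2 = 1107.3 MPa

1107.3 MPa


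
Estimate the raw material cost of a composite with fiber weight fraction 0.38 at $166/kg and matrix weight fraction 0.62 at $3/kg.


Cost = cost_f*Wf + cost_m*Wm = 166*0.38 + 3*0.62 = $64.94/kg

$64.94/kg


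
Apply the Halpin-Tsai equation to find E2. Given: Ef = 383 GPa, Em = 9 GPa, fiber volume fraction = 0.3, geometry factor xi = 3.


eta = (Ef/Em - 1)/(Ef/Em + xi) = (42.5556 - 1)/(42.5556 + 3) = 0.9122
E2 = Em*(1+xi*eta*Vf)/(1-eta*Vf) = 22.56 GPa

22.56 GPa


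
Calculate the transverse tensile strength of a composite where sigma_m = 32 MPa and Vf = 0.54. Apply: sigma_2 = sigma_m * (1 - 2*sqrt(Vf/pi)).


factor = 1 - 2*sqrt(0.54/pi) = 0.1708
sigma_2 = 32 * 0.1708 = 5.47 MPa

5.47 MPa


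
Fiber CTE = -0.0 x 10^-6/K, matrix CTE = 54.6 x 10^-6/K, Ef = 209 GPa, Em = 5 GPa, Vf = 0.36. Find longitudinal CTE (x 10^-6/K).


E1 = Ef*Vf + Em*(1-Vf) = 78.44
alpha_1 = (alpha_f*Ef*Vf + alpha_m*Em*(1-Vf))/E1 = 2.23 x 10^-6/K

2.23 x 10^-6/K


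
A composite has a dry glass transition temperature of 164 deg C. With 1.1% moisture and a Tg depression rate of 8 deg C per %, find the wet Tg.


Tg_wet = Tg_dry - k*moisture = 164 - 8*1.1 = 155.2 deg C

155.2 deg C


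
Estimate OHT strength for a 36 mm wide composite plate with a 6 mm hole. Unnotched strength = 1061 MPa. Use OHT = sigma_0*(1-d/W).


OHT = sigma_0*(1-d/W) = 1061*(1-6/36) = 884.2 MPa

884.2 MPa


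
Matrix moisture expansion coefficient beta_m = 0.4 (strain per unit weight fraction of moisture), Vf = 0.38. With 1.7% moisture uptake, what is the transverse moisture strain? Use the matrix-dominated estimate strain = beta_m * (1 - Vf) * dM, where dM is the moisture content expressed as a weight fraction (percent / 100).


dM = 1.7/100 = 0.017
strain = beta_m * (1-Vf) * dM = 0.4 * 0.62 * 0.017 = 0.004216

0.004216


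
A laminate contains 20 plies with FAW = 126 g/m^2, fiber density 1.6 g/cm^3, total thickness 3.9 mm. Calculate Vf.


Vf = n * FAW / (rho_f * h * 1000) = 20 * 126 / (1.6 * 3.9 * 1000) = 0.4038

0.4038


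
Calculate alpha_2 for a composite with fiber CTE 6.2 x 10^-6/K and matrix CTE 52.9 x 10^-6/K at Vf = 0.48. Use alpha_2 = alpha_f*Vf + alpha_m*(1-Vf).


alpha_2 = alpha_f*Vf + alpha_m*(1-Vf) = 6.2*0.48 + 52.9*0.52 = 30.5 x 10^-6/K

30.5 x 10^-6/K


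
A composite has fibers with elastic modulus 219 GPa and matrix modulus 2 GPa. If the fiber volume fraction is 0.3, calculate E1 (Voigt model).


E1 = Ef*Vf + Em*(1-Vf) = 219*0.3 + 2*0.7 = 67.1 GPa

67.1 GPa


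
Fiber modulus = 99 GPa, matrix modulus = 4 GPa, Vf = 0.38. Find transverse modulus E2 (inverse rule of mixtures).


1/E2 = Vf/Ef + (1-Vf)/Em = 0.38/99 + 0.62/4
E2 = 6.3 GPa

6.3 GPa


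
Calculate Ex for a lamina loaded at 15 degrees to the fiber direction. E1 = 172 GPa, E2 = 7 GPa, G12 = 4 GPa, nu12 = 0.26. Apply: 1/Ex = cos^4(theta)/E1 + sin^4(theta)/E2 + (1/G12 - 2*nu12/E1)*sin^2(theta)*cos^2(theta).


cos^4(15) = 0.870513, sin^4(15) = 0.004487, sin^2(15)*cos^2(15) = 0.0625
1/G12 - 2*nu12/E1 = 1/4 - 2*0.26/172 = 0.246977 GPa^-1
1/Ex = 0.870513/172 + 0.004487/7 + 0.246977*0.0625 = 0.0211382 GPa^-1
Ex = 47.31 GPa

47.31 GPa


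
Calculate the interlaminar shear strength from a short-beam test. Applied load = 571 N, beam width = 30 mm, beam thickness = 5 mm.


ILSS = 3F/(4bh) = 3*571/(4*30*5) = 2.86 MPa

2.86 MPa


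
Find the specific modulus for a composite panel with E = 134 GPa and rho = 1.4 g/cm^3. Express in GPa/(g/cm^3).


Specific stiffness = E/rho = 134/1.4 = 95.7 GPa/(g/cm^3)

95.7 GPa/(g/cm^3)


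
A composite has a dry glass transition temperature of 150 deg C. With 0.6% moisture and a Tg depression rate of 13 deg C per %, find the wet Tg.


Tg_wet = Tg_dry - k*moisture = 150 - 13*0.6 = 142.2 deg C

142.2 deg C


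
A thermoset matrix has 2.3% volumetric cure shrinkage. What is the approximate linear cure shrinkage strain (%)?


Linear shrinkage ≈ vol_shrink/3 = 2.3/3 = 0.767%

0.767%


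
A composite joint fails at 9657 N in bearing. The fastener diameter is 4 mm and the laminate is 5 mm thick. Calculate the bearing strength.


sigma_br = F/(d*h) = 9657/(4*5) = 482.9 MPa

482.9 MPa


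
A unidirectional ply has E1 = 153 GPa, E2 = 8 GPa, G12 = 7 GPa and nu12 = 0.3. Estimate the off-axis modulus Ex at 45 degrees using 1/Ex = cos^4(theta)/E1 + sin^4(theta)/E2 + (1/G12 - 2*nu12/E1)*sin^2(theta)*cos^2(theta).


cos^4(45) = 0.25, sin^4(45) = 0.25, sin^2(45)*cos^2(45) = 0.25
1/G12 - 2*nu12/E1 = 1/7 - 2*0.3/153 = 0.138936 GPa^-1
1/Ex = 0.25/153 + 0.25/8 + 0.138936*0.25 = 0.0676179 GPa^-1
Ex = 14.79 GPa

14.79 GPa


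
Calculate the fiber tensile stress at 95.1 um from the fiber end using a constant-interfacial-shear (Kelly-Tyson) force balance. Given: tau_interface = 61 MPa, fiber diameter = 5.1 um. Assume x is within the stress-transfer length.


Force balance: sigma_f * (pi*d^2/4) = tau * (pi*d) * x  ->  sigma_f = 4 * tau * x / d
sigma_f = 4 * 61 * 95.1 / 5.1 = 4549.9 MPa

4549.9 MPa


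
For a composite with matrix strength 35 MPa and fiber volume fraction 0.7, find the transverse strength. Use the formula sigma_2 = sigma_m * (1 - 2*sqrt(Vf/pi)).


factor = 1 - 2*sqrt(0.7/pi) = 0.0559
sigma_2 = 35 * 0.0559 = 1.96 MPa

1.96 MPa


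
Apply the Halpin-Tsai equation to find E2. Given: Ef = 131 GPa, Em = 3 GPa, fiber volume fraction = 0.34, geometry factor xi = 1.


eta = (Ef/Em - 1)/(Ef/Em + xi) = (43.6667 - 1)/(43.6667 + 1) = 0.9552
E2 = Em*(1+xi*eta*Vf)/(1-eta*Vf) = 5.89 GPa

5.89 GPa
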